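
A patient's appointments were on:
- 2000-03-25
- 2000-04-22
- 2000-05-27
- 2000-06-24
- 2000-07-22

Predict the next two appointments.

2000-08-26, 2000-09-23

All dates are Saturdays, 28, 35, 28, 28 days apart.
Specifically, the 4th Saturday of each month.
4th Saturday of August 2000: 2000-08-26.
4th Saturday of September 2000: 2000-09-23.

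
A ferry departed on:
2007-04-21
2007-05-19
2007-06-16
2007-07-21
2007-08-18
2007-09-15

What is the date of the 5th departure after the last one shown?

2008-02-16

All dates are Saturdays, 28, 28, 35, 28, 28 days apart.
Specifically, the 3rd Saturday of each month.
3rd Saturday of October 2007: 2007-10-20.
November 2007 — 3rd Saturday is 2007-11-17.
December 2007 — 3rd Saturday is 2007-12-15.
3rd Saturday of January 2008: 2008-01-19.
3rd Saturday of February 2008: 2008-02-16.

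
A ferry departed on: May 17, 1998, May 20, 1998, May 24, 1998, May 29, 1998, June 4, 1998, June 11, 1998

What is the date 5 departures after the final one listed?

The spacing grows by 1 each time: 3, 4, 5, 6, 7 days.
Next gap: 8 days. June 11, 1998 + 8 days = June 19, 1998.
Next gap: 9 days. June 19, 1998 + 9 days = June 28, 1998.
Next gap: 10 days. June 28, 1998 + 10 days = July 8, 1998.
Next gap: 11 days. July 8, 1998 + 11 days = July 19, 1998.
Next gap: 12 days. July 19, 1998 + 12 days = July 31, 1998.

July 31, 1998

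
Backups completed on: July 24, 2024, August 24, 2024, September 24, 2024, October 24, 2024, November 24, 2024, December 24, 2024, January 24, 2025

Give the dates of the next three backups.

Gaps: 31, 31, 30, 31, 30, 31 days — not constant. Every event is on the 24th of the month.
Pattern: the 24th of each month.
Next: February 2025 → February 24, 2025.
March 2025: March 24, 2025.
April 2025: April 24, 2025.

February 24, 2025; March 24, 2025; April 24, 2025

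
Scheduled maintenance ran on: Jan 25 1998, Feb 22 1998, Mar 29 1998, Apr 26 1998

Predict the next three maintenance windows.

May 31 1998, Jun 28 1998, Jul 26 1998

All Sundays; the gaps (28, 35, 28) vary with month length.
This is the last Sunday of each month.
Last Sunday of May 1998: May 31 1998.
Last Sunday of June 1998: Jun 28 1998.
July 1998 ends with Sunday Jul 26 1998.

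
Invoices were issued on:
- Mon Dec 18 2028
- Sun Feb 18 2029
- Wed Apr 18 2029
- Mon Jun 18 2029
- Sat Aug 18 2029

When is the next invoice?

Thu Oct 18 2029

Each date is the 18th; the gaps (62, 59, 61, 61) track the month lengths.
The rule is the 18th of every 2 months.
October 2029: Thu Oct 18 2029.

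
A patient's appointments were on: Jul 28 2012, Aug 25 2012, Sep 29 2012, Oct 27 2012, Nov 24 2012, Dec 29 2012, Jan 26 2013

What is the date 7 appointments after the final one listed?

Every date is a Saturday; gaps 28, 35, 28, 28, 35, 28 days.
Each is the last Saturday of its month (at least one falls on the 29th or later, ruling out '4th Saturday').
Last Saturday of February 2013: Feb 23 2013.
March 2013 ends with Saturday Mar 30 2013.
April 2013 ends with Saturday Apr 27 2013.
May 2013 ends with Saturday May 25 2013.
June 2013 ends with Saturday Jun 29 2013.
Last Saturday of July 2013: Jul 27 2013.
Last Saturday of August 2013: Aug 31 2013.

Aug 31 2013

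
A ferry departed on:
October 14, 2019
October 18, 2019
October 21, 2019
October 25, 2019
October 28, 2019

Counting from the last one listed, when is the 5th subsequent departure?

November 15, 2019

Every event lands on a Monday or Friday (gaps cycle 4, 3, 4, 3).
So the schedule is: every Monday and Friday.
Next Friday: November 1, 2019.
The following Monday is November 4, 2019.
Next Friday: November 8, 2019.
The following Monday is November 11, 2019.
The following Friday is November 15, 2019.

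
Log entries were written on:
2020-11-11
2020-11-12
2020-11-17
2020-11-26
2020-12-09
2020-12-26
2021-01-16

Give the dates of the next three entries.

2021-02-10, 2021-03-11, 2021-04-13

The spacing grows by 4 each time: 1, 5, 9, 13, 17, 21 days.
Next gap: 25 days. 2021-01-16 + 25 days = 2021-02-10.
Next gap: 29 days. 2021-02-10 + 29 days = 2021-03-11.
Next gap: 33 days. 2021-03-11 + 33 days = 2021-04-13.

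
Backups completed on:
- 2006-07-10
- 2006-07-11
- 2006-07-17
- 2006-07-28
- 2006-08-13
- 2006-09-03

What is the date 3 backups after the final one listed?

2006-12-05

Intervals are 1, 6, 11, 16, 21 days — an arithmetic progression with common difference 5.
Next gap: 26 days. 2006-09-03 + 26 days = 2006-09-29.
Next gap: 31 days. 2006-09-29 + 31 days = 2006-10-30.
Next gap: 36 days. 2006-10-30 + 36 days = 2006-12-05.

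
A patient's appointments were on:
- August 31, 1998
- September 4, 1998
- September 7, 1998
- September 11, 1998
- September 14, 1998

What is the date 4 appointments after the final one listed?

September 28, 1998

The gap pattern 4, 3, 4, 3 repeats every 2 events.
These are the Mondays and Fridays of each week.
Next Friday: September 18, 1998.
The following Monday is September 21, 1998.
The following Friday is September 25, 1998.
The following Monday is September 28, 1998.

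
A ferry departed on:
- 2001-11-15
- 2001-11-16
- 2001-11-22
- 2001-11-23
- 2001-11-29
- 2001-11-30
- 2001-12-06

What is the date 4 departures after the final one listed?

2001-12-20

Every event lands on a Thursday or Friday (gaps cycle 1, 6, 1, 6, 1, 6).
So the schedule is: every Thursday and Friday.
Next Friday: 2001-12-07.
The following Thursday is 2001-12-13.
Next Friday: 2001-12-14.
The following Thursday is 2001-12-20.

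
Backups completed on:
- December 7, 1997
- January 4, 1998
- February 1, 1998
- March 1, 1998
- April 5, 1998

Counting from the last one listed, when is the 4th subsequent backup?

These are Sundays at 28- or 35-day spacing (28, 28, 28, 35).
The pattern: 1st Sunday of the month.
1st Sunday of May 1998: May 3, 1998.
June 1998 — 1st Sunday is June 7, 1998.
1st Sunday of July 1998: July 5, 1998.
August 1998 — 1st Sunday is August 2, 1998.

August 2, 1998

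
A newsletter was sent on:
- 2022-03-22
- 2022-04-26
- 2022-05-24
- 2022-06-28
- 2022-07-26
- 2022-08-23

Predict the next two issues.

2022-09-27, 2022-10-25

Gaps: 35, 28, 35, 28, 28 days — a mix of 28 and 35. Every date is a Tuesday.
Each is the 4th Tuesday of its month.
September 2022 — 4th Tuesday is 2022-09-27.
October 2022 — 4th Tuesday is 2022-10-25.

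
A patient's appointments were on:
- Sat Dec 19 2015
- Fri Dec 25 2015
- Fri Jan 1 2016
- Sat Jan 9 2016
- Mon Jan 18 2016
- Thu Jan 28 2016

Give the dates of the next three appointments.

Mon Feb 8 2016, Sat Feb 20 2016, Fri Mar 4 2016

Intervals are 6, 7, 8, 9, 10 days — an arithmetic progression with common difference 1.
Next gap: 11 days. Thu Jan 28 2016 + 11 days = Mon Feb 8 2016.
Next gap: 12 days. Mon Feb 8 2016 + 12 days = Sat Feb 20 2016.
Next gap: 13 days. Sat Feb 20 2016 + 13 days = Fri Mar 4 2016.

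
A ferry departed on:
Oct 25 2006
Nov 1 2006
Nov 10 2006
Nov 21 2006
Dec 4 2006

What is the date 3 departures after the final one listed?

The spacing grows by 2 each time: 7, 9, 11, 13 days.
Next gap: 15 days. Dec 4 2006 + 15 days = Dec 19 2006.
Next gap: 17 days. Dec 19 2006 + 17 days = Jan 5 2007.
Next gap: 19 days. Jan 5 2007 + 19 days = Jan 24 2007.

Jan 24 2007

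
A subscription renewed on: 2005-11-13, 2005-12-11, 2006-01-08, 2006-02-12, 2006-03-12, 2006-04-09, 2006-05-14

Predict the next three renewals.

2006-06-11, 2006-07-09, 2006-08-13

All dates are Sundays, 28, 28, 35, 28, 28, 35 days apart.
Specifically, the 2nd Sunday of each month.
2nd Sunday of June 2006: 2006-06-11.
July 2006 — 2nd Sunday is 2006-07-09.
2nd Sunday of August 2006: 2006-08-13.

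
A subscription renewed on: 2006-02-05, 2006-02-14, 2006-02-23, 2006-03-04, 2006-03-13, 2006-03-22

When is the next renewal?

2006-03-31

Every event comes 9 days after the last (9, 9, 9, 9, 9).
2006-03-22 + 9 days = 2006-03-31.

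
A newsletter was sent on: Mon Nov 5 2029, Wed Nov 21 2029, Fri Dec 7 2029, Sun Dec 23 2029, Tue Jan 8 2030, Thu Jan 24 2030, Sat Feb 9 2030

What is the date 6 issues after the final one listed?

Thu May 16 2030

Gaps between consecutive events: 16, 16, 16, 16, 16, 16 days — a constant 16-day interval.
Sat Feb 9 2030 + 16 days = Mon Feb 25 2030.
Mon Feb 25 2030 + 16 days = Wed Mar 13 2030.
Wed Mar 13 2030 + 16 days = Fri Mar 29 2030.
Fri Mar 29 2030 + 16 days = Sun Apr 14 2030.
Sun Apr 14 2030 + 16 days = Tue Apr 30 2030.
Tue Apr 30 2030 + 16 days = Thu May 16 2030.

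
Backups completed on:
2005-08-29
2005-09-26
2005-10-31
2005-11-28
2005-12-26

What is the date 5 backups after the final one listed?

All Mondays; the gaps (28, 35, 28, 28) vary with month length.
This is the last Monday of each month.
Last Monday of January 2006: 2006-01-30.
February 2006 ends with Monday 2006-02-27.
Last Monday of March 2006: 2006-03-27.
Last Monday of April 2006: 2006-04-24.
Last Monday of May 2006: 2006-05-29.

2006-05-29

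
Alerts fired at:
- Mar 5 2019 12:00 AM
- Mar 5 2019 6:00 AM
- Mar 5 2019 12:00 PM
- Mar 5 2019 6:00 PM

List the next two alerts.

The interval is a steady 6 hours (6, 6, 6).
Mar 5 2019 6:00 PM + 6 h = Mar 6 2019 12:00 AM.
Mar 6 2019 12:00 AM + 6 h = Mar 6 2019 6:00 AM.

Mar 6 2019 12:00 AM, Mar 6 2019 6:00 AM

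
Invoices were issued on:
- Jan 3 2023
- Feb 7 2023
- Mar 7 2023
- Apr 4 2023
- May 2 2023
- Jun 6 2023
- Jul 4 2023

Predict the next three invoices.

These are Tuesdays at 28- or 35-day spacing (35, 28, 28, 28, 35, 28).
The pattern: 1st Tuesday of the month.
August 2023 — 1st Tuesday is Aug 1 2023.
1st Tuesday of September 2023: Sep 5 2023.
October 2023 — 1st Tuesday is Oct 3 2023.

Aug 1 2023, Sep 5 2023, Oct 3 2023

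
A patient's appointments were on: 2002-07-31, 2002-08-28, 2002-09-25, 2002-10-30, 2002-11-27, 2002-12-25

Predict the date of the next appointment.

2003-01-29

Every date is a Wednesday; gaps 28, 28, 35, 28, 28 days.
Each is the last Wednesday of its month (at least one falls on the 29th or later, ruling out '4th Wednesday').
January 2003 ends with Wednesday 2003-01-29.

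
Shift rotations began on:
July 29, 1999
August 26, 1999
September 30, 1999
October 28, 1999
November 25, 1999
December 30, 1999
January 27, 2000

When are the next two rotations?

Every date is a Thursday; gaps 28, 35, 28, 28, 35, 28 days.
Each is the last Thursday of its month (at least one falls on the 29th or later, ruling out '4th Thursday').
Last Thursday of February 2000: February 24, 2000.
Last Thursday of March 2000: March 30, 2000.

February 24, 2000; March 30, 2000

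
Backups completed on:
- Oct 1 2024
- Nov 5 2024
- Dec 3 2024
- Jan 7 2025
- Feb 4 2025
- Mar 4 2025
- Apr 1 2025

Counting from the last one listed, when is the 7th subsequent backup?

These are Tuesdays at 28- or 35-day spacing (35, 28, 35, 28, 28, 28).
The pattern: 1st Tuesday of the month.
May 2025 — 1st Tuesday is May 6 2025.
1st Tuesday of June 2025: Jun 3 2025.
1st Tuesday of July 2025: Jul 1 2025.
August 2025 — 1st Tuesday is Aug 5 2025.
September 2025 — 1st Tuesday is Sep 2 2025.
October 2025 — 1st Tuesday is Oct 7 2025.
November 2025 — 1st Tuesday is Nov 4 2025.

Nov 4 2025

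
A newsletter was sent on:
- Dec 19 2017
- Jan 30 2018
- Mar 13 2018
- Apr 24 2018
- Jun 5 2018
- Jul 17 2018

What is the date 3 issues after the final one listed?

Nov 20 2018

Every event comes 42 days after the last (42, 42, 42, 42, 42).
Jul 17 2018 + 42 days = Aug 28 2018.
Aug 28 2018 + 42 days = Oct 9 2018.
Oct 9 2018 + 42 days = Nov 20 2018.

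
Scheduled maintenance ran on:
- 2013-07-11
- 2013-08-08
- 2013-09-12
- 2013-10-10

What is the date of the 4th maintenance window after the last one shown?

2014-02-13

These are Thursdays at 28- or 35-day spacing (28, 35, 28).
The pattern: 2nd Thursday of the month.
2nd Thursday of November 2013: 2013-11-14.
December 2013 — 2nd Thursday is 2013-12-12.
January 2014 — 2nd Thursday is 2014-01-09.
February 2014 — 2nd Thursday is 2014-02-13.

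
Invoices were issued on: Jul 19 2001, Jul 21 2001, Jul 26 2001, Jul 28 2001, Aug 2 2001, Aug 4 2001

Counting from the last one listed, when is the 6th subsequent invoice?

Gaps: 2, 5, 2, 5, 2 days — not constant, but cyclic with period 2.
The events fall on every Thursday and Saturday.
The following Thursday is Aug 9 2001.
Next Saturday: Aug 11 2001.
Next Thursday: Aug 16 2001.
The following Saturday is Aug 18 2001.
The following Thursday is Aug 23 2001.
The following Saturday is Aug 25 2001.

Aug 25 2001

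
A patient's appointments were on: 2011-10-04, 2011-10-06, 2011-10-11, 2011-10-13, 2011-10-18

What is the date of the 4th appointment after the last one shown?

Every event lands on a Tuesday or Thursday (gaps cycle 2, 5, 2, 5).
So the schedule is: every Tuesday and Thursday.
The following Thursday is 2011-10-20.
Next Tuesday: 2011-10-25.
The following Thursday is 2011-10-27.
The following Tuesday is 2011-11-01.

2011-11-01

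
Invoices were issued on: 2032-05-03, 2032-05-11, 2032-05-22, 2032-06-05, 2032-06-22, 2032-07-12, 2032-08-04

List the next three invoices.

2032-08-30, 2032-09-28, 2032-10-30

Gaps: 8, 11, 14, 17, 20, 23 days — each gap is 3 larger than the previous one.
Next gap: 26 days. 2032-08-04 + 26 days = 2032-08-30.
Next gap: 29 days. 2032-08-30 + 29 days = 2032-09-28.
Next gap: 32 days. 2032-09-28 + 32 days = 2032-10-30.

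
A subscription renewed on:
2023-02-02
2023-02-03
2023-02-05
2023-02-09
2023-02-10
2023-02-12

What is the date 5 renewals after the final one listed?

2023-02-24

The gap pattern 1, 2, 4, 1, 2 repeats every 3 events.
These are the Thursdays, Fridays and Sundays of each week.
The following Thursday is 2023-02-16.
Next Friday: 2023-02-17.
The following Sunday is 2023-02-19.
The following Thursday is 2023-02-23.
Next Friday: 2023-02-24.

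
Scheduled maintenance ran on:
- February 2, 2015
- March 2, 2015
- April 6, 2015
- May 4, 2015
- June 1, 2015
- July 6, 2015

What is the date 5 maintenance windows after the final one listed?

All dates are Mondays, 28, 35, 28, 28, 35 days apart.
Specifically, the 1st Monday of each month.
August 2015 — 1st Monday is August 3, 2015.
September 2015 — 1st Monday is September 7, 2015.
October 2015 — 1st Monday is October 5, 2015.
November 2015 — 1st Monday is November 2, 2015.
December 2015 — 1st Monday is December 7, 2015.

December 7, 2015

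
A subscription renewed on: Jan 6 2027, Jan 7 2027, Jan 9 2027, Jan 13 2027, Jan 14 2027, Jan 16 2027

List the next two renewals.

Gaps: 1, 2, 4, 1, 2 days — not constant, but cyclic with period 3.
The events fall on every Wednesday, Thursday and Saturday.
The following Wednesday is Jan 20 2027.
Next Thursday: Jan 21 2027.

Jan 20 2027, Jan 21 2027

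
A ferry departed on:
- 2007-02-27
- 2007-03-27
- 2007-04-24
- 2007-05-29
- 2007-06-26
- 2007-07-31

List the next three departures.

2007-08-28, 2007-09-25, 2007-10-30

Every date is a Tuesday; gaps 28, 28, 35, 28, 35 days.
Each is the last Tuesday of its month (at least one falls on the 29th or later, ruling out '4th Tuesday').
August 2007 ends with Tuesday 2007-08-28.
Last Tuesday of September 2007: 2007-09-25.
Last Tuesday of October 2007: 2007-10-30.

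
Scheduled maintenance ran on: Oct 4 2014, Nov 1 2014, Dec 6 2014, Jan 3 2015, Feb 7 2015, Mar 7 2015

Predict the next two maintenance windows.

Apr 4 2015, May 2 2015

Gaps: 28, 35, 28, 35, 28 days — a mix of 28 and 35. Every date is a Saturday.
Each is the 1st Saturday of its month.
April 2015 — 1st Saturday is Apr 4 2015.
1st Saturday of May 2015: May 2 2015.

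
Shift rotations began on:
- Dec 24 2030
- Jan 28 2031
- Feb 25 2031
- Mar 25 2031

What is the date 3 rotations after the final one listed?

All dates are Tuesdays, 35, 28, 28 days apart.
Specifically, the 4th Tuesday of each month.
April 2031 — 4th Tuesday is Apr 22 2031.
4th Tuesday of May 2031: May 27 2031.
June 2031 — 4th Tuesday is Jun 24 2031.

Jun 24 2031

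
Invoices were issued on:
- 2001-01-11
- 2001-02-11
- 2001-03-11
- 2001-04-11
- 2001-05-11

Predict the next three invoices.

The day-of-month is always 11 (31, 28, 31, 30 days between events).
So this recurs on the 11th of each month.
June 2001: 2001-06-11.
Next: July 2001 → 2001-07-11.
August 2001: 2001-08-11.

2001-06-11, 2001-07-11, 2001-08-11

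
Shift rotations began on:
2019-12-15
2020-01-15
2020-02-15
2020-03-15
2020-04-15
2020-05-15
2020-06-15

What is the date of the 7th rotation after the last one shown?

2021-01-15

The day-of-month is always 15 (31, 31, 29, 31, 30, 31 days between events).
So this recurs on the 15th of each month.
Next: July 2020 → 2020-07-15.
August 2020: 2020-08-15.
September 2020: 2020-09-15.
October 2020: 2020-10-15.
Next: November 2020 → 2020-11-15.
December 2020: 2020-12-15.
Next: January 2021 → 2021-01-15.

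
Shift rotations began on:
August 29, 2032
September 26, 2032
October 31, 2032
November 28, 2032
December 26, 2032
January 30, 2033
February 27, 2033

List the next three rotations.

All Sundays; the gaps (28, 35, 28, 28, 35, 28) vary with month length.
This is the last Sunday of each month.
March 2033 ends with Sunday March 27, 2033.
April 2033 ends with Sunday April 24, 2033.
May 2033 ends with Sunday May 29, 2033.

March 27, 2033; April 24, 2033; May 29, 2033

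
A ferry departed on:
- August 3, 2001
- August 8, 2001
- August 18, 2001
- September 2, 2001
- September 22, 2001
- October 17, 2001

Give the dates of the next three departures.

Gaps: 5, 10, 15, 20, 25 days — each gap is 5 larger than the previous one.
Next gap: 30 days. October 17, 2001 + 30 days = November 16, 2001.
Next gap: 35 days. November 16, 2001 + 35 days = December 21, 2001.
Next gap: 40 days. December 21, 2001 + 40 days = January 30, 2002.

November 16, 2001; December 21, 2001; January 30, 2002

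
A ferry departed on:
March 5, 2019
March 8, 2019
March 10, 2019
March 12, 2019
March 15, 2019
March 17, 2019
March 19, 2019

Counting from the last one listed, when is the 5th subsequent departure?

Gaps: 3, 2, 2, 3, 2, 2 days — not constant, but cyclic with period 3.
The events fall on every Tuesday, Friday and Sunday.
The following Friday is March 22, 2019.
The following Sunday is March 24, 2019.
The following Tuesday is March 26, 2019.
The following Friday is March 29, 2019.
Next Sunday: March 31, 2019.

March 31, 2019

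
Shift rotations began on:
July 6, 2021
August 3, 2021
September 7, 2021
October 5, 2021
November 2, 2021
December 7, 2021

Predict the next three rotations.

January 4, 2022; February 1, 2022; March 1, 2022

These are Tuesdays at 28- or 35-day spacing (28, 35, 28, 28, 35).
The pattern: 1st Tuesday of the month.
January 2022 — 1st Tuesday is January 4, 2022.
February 2022 — 1st Tuesday is February 1, 2022.
1st Tuesday of March 2022: March 1, 2022.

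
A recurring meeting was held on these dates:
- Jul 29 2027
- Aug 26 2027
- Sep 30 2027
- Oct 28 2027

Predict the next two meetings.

Nov 25 2027, Dec 30 2027

Every date is a Thursday; gaps 28, 35, 28 days.
Each is the last Thursday of its month (at least one falls on the 29th or later, ruling out '4th Thursday').
November 2027 ends with Thursday Nov 25 2027.
Last Thursday of December 2027: Dec 30 2027.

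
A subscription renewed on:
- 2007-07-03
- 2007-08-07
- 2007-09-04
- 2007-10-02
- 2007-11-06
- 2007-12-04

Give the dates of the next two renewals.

These are Tuesdays at 28- or 35-day spacing (35, 28, 28, 35, 28).
The pattern: 1st Tuesday of the month.
1st Tuesday of January 2008: 2008-01-01.
1st Tuesday of February 2008: 2008-02-05.

2008-01-01, 2008-02-05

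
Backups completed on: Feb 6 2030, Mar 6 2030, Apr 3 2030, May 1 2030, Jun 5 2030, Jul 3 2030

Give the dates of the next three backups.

Aug 7 2030, Sep 4 2030, Oct 2 2030

Gaps: 28, 28, 28, 35, 28 days — a mix of 28 and 35. Every date is a Wednesday.
Each is the 1st Wednesday of its month.
August 2030 — 1st Wednesday is Aug 7 2030.
September 2030 — 1st Wednesday is Sep 4 2030.
1st Wednesday of October 2030: Oct 2 2030.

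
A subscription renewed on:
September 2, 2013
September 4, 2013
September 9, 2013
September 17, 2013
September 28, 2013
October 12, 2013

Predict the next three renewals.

The spacing grows by 3 each time: 2, 5, 8, 11, 14 days.
Next gap: 17 days. October 12, 2013 + 17 days = October 29, 2013.
Next gap: 20 days. October 29, 2013 + 20 days = November 18, 2013.
Next gap: 23 days. November 18, 2013 + 23 days = December 11, 2013.

October 29, 2013; November 18, 2013; December 11, 2013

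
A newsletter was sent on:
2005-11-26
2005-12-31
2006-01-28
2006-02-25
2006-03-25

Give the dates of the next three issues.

2006-04-29, 2006-05-27, 2006-06-24

Every date is a Saturday; gaps 35, 28, 28, 28 days.
Each is the last Saturday of its month (at least one falls on the 29th or later, ruling out '4th Saturday').
April 2006 ends with Saturday 2006-04-29.
Last Saturday of May 2006: 2006-05-27.
Last Saturday of June 2006: 2006-06-24.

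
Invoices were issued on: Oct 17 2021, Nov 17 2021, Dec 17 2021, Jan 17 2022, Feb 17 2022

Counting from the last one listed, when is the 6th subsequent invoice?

Aug 17 2022

The day-of-month is always 17 (31, 30, 31, 31 days between events).
So this recurs on the 17th of each month.
Next: March 2022 → Mar 17 2022.
Next: April 2022 → Apr 17 2022.
Next: May 2022 → May 17 2022.
Next: June 2022 → Jun 17 2022.
Next: July 2022 → Jul 17 2022.
August 2022: Aug 17 2022.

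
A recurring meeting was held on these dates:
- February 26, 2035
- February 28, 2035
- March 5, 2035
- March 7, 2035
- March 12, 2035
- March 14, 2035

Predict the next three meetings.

Gaps: 2, 5, 2, 5, 2 days — not constant, but cyclic with period 2.
The events fall on every Monday and Wednesday.
The following Monday is March 19, 2035.
Next Wednesday: March 21, 2035.
The following Monday is March 26, 2035.

March 19, 2035; March 21, 2035; March 26, 2035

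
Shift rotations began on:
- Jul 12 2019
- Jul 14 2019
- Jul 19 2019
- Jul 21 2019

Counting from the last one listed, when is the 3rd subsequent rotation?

Gaps: 2, 5, 2 days — not constant, but cyclic with period 2.
The events fall on every Friday and Sunday.
Next Friday: Jul 26 2019.
Next Sunday: Jul 28 2019.
The following Friday is Aug 2 2019.

Aug 2 2019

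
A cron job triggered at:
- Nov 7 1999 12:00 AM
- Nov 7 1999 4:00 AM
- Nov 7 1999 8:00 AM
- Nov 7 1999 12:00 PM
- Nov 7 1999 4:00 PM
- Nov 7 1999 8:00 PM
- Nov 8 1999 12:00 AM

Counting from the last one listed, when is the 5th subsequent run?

Nov 8 1999 8:00 PM

Gaps: 4, 4, 4, 4, 4, 4 hours — each event is 4 hours after the previous one.
Nov 8 1999 12:00 AM + 4 h = Nov 8 1999 4:00 AM.
Nov 8 1999 4:00 AM + 4 h = Nov 8 1999 8:00 AM.
Nov 8 1999 8:00 AM + 4 h = Nov 8 1999 12:00 PM.
Nov 8 1999 12:00 PM + 4 h = Nov 8 1999 4:00 PM.
Nov 8 1999 4:00 PM + 4 h = Nov 8 1999 8:00 PM.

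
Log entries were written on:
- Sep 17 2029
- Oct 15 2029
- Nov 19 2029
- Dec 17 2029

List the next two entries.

All dates are Mondays, 28, 35, 28 days apart.
Specifically, the 3rd Monday of each month.
January 2030 — 3rd Monday is Jan 21 2030.
3rd Monday of February 2030: Feb 18 2030.

Jan 21 2030, Feb 18 2030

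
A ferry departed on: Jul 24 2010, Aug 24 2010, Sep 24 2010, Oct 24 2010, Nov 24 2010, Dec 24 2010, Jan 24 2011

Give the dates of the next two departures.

The day-of-month is always 24 (31, 31, 30, 31, 30, 31 days between events).
So this recurs on the 24th of each month.
Next: February 2011 → Feb 24 2011.
March 2011: Mar 24 2011.

Feb 24 2011, Mar 24 2011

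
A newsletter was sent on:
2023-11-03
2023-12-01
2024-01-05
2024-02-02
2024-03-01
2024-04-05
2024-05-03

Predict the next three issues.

2024-06-07, 2024-07-05, 2024-08-02

These are Fridays at 28- or 35-day spacing (28, 35, 28, 28, 35, 28).
The pattern: 1st Friday of the month.
June 2024 — 1st Friday is 2024-06-07.
July 2024 — 1st Friday is 2024-07-05.
1st Friday of August 2024: 2024-08-02.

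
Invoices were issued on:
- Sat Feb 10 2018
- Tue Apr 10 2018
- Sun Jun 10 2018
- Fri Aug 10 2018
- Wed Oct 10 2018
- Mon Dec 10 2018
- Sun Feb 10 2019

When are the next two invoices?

Wed Apr 10 2019, Mon Jun 10 2019

The day-of-month is always 10 (59, 61, 61, 61, 61, 62 days between events).
So this recurs on the 10th of every 2 months.
April 2019: Wed Apr 10 2019.
June 2019: Mon Jun 10 2019.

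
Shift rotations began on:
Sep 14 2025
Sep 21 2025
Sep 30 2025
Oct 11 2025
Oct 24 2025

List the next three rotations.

Nov 8 2025, Nov 25 2025, Dec 14 2025

Gaps: 7, 9, 11, 13 days — each gap is 2 larger than the previous one.
Next gap: 15 days. Oct 24 2025 + 15 days = Nov 8 2025.
Next gap: 17 days. Nov 8 2025 + 17 days = Nov 25 2025.
Next gap: 19 days. Nov 25 2025 + 19 days = Dec 14 2025.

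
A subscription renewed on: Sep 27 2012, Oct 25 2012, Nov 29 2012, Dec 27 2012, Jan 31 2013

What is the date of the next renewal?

Feb 28 2013

All Thursdays; the gaps (28, 35, 28, 35) vary with month length.
This is the last Thursday of each month.
February 2013 ends with Thursday Feb 28 2013.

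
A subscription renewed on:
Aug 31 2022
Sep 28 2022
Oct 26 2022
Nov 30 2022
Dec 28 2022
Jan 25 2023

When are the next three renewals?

These are Wednesdays with 28, 28, 35, 28, 28-day gaps.
Each is the final Wednesday of its month — Aug 31 2022 is past the 28th, so '4th Wednesday' doesn't fit.
Last Wednesday of February 2023: Feb 22 2023.
Last Wednesday of March 2023: Mar 29 2023.
Last Wednesday of April 2023: Apr 26 2023.

Feb 22 2023, Mar 29 2023, Apr 26 2023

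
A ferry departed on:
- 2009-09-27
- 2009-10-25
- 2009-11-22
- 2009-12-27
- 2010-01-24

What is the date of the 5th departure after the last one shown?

These are Sundays at 28- or 35-day spacing (28, 28, 35, 28).
The pattern: 4th Sunday of the month.
February 2010 — 4th Sunday is 2010-02-28.
4th Sunday of March 2010: 2010-03-28.
4th Sunday of April 2010: 2010-04-25.
4th Sunday of May 2010: 2010-05-23.
4th Sunday of June 2010: 2010-06-27.

2010-06-27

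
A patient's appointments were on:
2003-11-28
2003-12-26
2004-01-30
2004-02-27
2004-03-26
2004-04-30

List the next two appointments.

2004-05-28, 2004-06-25

All Fridays; the gaps (28, 35, 28, 28, 35) vary with month length.
This is the last Friday of each month.
Last Friday of May 2004: 2004-05-28.
Last Friday of June 2004: 2004-06-25.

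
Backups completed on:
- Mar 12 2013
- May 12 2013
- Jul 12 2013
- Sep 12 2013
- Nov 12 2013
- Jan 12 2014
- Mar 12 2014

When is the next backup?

The day-of-month is always 12 (61, 61, 62, 61, 61, 59 days between events).
So this recurs on the 12th of every 2 months.
Next: May 2014 → May 12 2014.

May 12 2014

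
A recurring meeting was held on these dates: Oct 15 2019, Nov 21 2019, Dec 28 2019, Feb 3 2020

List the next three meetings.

The spacing is 37, 37, 37 days — always 37 days.
Feb 3 2020 + 37 days = Mar 11 2020.
Mar 11 2020 + 37 days = Apr 17 2020.
Apr 17 2020 + 37 days = May 24 2020.

Mar 11 2020, Apr 17 2020, May 24 2020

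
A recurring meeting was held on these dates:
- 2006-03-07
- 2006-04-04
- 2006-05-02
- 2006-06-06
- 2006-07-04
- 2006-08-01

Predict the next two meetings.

2006-09-05, 2006-10-03

These are Tuesdays at 28- or 35-day spacing (28, 28, 35, 28, 28).
The pattern: 1st Tuesday of the month.
1st Tuesday of September 2006: 2006-09-05.
October 2006 — 1st Tuesday is 2006-10-03.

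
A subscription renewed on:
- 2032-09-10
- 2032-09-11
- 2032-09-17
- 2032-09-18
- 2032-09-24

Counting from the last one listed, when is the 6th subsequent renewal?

Gaps: 1, 6, 1, 6 days — not constant, but cyclic with period 2.
The events fall on every Friday and Saturday.
Next Saturday: 2032-09-25.
The following Friday is 2032-10-01.
Next Saturday: 2032-10-02.
The following Friday is 2032-10-08.
Next Saturday: 2032-10-09.
The following Friday is 2032-10-15.

2032-10-15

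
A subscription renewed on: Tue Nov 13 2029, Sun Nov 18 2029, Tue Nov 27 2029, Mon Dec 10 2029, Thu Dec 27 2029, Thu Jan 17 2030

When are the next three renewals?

Mon Feb 11 2030, Tue Mar 12 2030, Sun Apr 14 2030

Gaps: 5, 9, 13, 17, 21 days — each gap is 4 larger than the previous one.
Next gap: 25 days. Thu Jan 17 2030 + 25 days = Mon Feb 11 2030.
Next gap: 29 days. Mon Feb 11 2030 + 29 days = Tue Mar 12 2030.
Next gap: 33 days. Tue Mar 12 2030 + 33 days = Sun Apr 14 2030.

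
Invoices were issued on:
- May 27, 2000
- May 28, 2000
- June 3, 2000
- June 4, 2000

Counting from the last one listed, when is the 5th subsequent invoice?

June 24, 2000

Gaps: 1, 6, 1 days — not constant, but cyclic with period 2.
The events fall on every Saturday and Sunday.
Next Saturday: June 10, 2000.
The following Sunday is June 11, 2000.
The following Saturday is June 17, 2000.
The following Sunday is June 18, 2000.
The following Saturday is June 24, 2000.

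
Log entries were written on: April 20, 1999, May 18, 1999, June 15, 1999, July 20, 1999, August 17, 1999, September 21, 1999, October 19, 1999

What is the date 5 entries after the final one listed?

March 21, 2000

Gaps: 28, 28, 35, 28, 35, 28 days — a mix of 28 and 35. Every date is a Tuesday.
Each is the 3rd Tuesday of its month.
November 1999 — 3rd Tuesday is November 16, 1999.
December 1999 — 3rd Tuesday is December 21, 1999.
January 2000 — 3rd Tuesday is January 18, 2000.
3rd Tuesday of February 2000: February 15, 2000.
3rd Tuesday of March 2000: March 21, 2000.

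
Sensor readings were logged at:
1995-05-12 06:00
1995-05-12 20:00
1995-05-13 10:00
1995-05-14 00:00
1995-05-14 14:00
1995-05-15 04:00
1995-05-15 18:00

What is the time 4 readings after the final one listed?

Gaps: 14, 14, 14, 14, 14, 14 hours — each event is 14 hours after the previous one.
1995-05-15 18:00 + 14 h = 1995-05-16 08:00.
1995-05-16 08:00 + 14 h = 1995-05-16 22:00.
1995-05-16 22:00 + 14 h = 1995-05-17 12:00.
1995-05-17 12:00 + 14 h = 1995-05-18 02:00.

1995-05-18 02:00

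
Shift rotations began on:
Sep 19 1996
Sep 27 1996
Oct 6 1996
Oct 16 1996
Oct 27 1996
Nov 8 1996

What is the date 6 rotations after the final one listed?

Feb 9 1997

The spacing grows by 1 each time: 8, 9, 10, 11, 12 days.
Next gap: 13 days. Nov 8 1996 + 13 days = Nov 21 1996.
Next gap: 14 days. Nov 21 1996 + 14 days = Dec 5 1996.
Next gap: 15 days. Dec 5 1996 + 15 days = Dec 20 1996.
Next gap: 16 days. Dec 20 1996 + 16 days = Jan 5 1997.
Next gap: 17 days. Jan 5 1997 + 17 days = Jan 22 1997.
Next gap: 18 days. Jan 22 1997 + 18 days = Feb 9 1997.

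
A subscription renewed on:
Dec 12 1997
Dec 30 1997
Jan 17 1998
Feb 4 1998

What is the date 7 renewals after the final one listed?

The spacing is 18, 18, 18 days — always 18 days.
Feb 4 1998 + 18 days = Feb 22 1998.
Feb 22 1998 + 18 days = Mar 12 1998.
Mar 12 1998 + 18 days = Mar 30 1998.
Mar 30 1998 + 18 days = Apr 17 1998.
Apr 17 1998 + 18 days = May 5 1998.
May 5 1998 + 18 days = May 23 1998.
May 23 1998 + 18 days = Jun 10 1998.

Jun 10 1998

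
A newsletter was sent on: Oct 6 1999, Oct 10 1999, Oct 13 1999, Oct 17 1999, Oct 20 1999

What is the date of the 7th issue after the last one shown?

Nov 14 1999

Gaps: 4, 3, 4, 3 days — not constant, but cyclic with period 2.
The events fall on every Wednesday and Sunday.
The following Sunday is Oct 24 1999.
The following Wednesday is Oct 27 1999.
The following Sunday is Oct 31 1999.
Next Wednesday: Nov 3 1999.
The following Sunday is Nov 7 1999.
The following Wednesday is Nov 10 1999.
The following Sunday is Nov 14 1999.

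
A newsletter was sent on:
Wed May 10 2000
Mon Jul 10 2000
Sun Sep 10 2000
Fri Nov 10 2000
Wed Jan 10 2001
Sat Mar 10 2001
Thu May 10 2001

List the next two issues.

Each date is the 10th; the gaps (61, 62, 61, 61, 59, 61) track the month lengths.
The rule is the 10th of every 2 months.
Next: July 2001 → Tue Jul 10 2001.
September 2001: Mon Sep 10 2001.

Tue Jul 10 2001, Mon Sep 10 2001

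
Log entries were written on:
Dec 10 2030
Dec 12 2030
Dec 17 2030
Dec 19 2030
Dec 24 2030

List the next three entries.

Every event lands on a Tuesday or Thursday (gaps cycle 2, 5, 2, 5).
So the schedule is: every Tuesday and Thursday.
The following Thursday is Dec 26 2030.
The following Tuesday is Dec 31 2030.
The following Thursday is Jan 2 2031.

Dec 26 2030, Dec 31 2030, Jan 2 2031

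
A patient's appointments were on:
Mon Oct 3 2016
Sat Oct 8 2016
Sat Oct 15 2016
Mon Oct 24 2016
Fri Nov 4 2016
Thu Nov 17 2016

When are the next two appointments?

The spacing grows by 2 each time: 5, 7, 9, 11, 13 days.
Next gap: 15 days. Thu Nov 17 2016 + 15 days = Fri Dec 2 2016.
Next gap: 17 days. Fri Dec 2 2016 + 17 days = Mon Dec 19 2016.

Fri Dec 2 2016, Mon Dec 19 2016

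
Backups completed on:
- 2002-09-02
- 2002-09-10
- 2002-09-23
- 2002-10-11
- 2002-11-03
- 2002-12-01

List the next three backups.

Gaps: 8, 13, 18, 23, 28 days — each gap is 5 larger than the previous one.
Next gap: 33 days. 2002-12-01 + 33 days = 2003-01-03.
Next gap: 38 days. 2003-01-03 + 38 days = 2003-02-10.
Next gap: 43 days. 2003-02-10 + 43 days = 2003-03-25.

2003-01-03, 2003-02-10, 2003-03-25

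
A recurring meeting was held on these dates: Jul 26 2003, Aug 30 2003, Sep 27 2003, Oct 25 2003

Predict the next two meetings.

All Saturdays; the gaps (35, 28, 28) vary with month length.
This is the last Saturday of each month.
November 2003 ends with Saturday Nov 29 2003.
December 2003 ends with Saturday Dec 27 2003.

Nov 29 2003, Dec 27 2003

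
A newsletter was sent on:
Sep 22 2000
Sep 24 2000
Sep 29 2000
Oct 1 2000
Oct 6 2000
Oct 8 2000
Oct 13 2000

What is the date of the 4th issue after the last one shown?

Oct 27 2000

Gaps: 2, 5, 2, 5, 2, 5 days — not constant, but cyclic with period 2.
The events fall on every Friday and Sunday.
Next Sunday: Oct 15 2000.
Next Friday: Oct 20 2000.
The following Sunday is Oct 22 2000.
Next Friday: Oct 27 2000.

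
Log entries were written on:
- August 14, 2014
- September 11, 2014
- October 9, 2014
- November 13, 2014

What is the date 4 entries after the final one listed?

March 12, 2015

All dates are Thursdays, 28, 28, 35 days apart.
Specifically, the 2nd Thursday of each month.
December 2014 — 2nd Thursday is December 11, 2014.
2nd Thursday of January 2015: January 8, 2015.
February 2015 — 2nd Thursday is February 12, 2015.
March 2015 — 2nd Thursday is March 12, 2015.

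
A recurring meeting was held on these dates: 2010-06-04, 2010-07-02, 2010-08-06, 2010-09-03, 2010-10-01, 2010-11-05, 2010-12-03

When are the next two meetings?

All dates are Fridays, 28, 35, 28, 28, 35, 28 days apart.
Specifically, the 1st Friday of each month.
January 2011 — 1st Friday is 2011-01-07.
February 2011 — 1st Friday is 2011-02-04.

2011-01-07, 2011-02-04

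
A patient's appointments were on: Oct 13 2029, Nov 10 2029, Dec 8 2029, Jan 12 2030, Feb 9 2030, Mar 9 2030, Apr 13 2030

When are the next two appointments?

May 11 2030, Jun 8 2030

These are Saturdays at 28- or 35-day spacing (28, 28, 35, 28, 28, 35).
The pattern: 2nd Saturday of the month.
2nd Saturday of May 2030: May 11 2030.
2nd Saturday of June 2030: Jun 8 2030.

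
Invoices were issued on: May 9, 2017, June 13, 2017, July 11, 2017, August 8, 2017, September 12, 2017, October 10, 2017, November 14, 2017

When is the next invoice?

December 12, 2017

Gaps: 35, 28, 28, 35, 28, 35 days — a mix of 28 and 35. Every date is a Tuesday.
Each is the 2nd Tuesday of its month.
December 2017 — 2nd Tuesday is December 12, 2017.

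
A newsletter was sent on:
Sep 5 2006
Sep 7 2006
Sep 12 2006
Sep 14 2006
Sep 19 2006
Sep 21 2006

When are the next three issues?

Gaps: 2, 5, 2, 5, 2 days — not constant, but cyclic with period 2.
The events fall on every Tuesday and Thursday.
Next Tuesday: Sep 26 2006.
Next Thursday: Sep 28 2006.
Next Tuesday: Oct 3 2006.

Sep 26 2006, Sep 28 2006, Oct 3 2006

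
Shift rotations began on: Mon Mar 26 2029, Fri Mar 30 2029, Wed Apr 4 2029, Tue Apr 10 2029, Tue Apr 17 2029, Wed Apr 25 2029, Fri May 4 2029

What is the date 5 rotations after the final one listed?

Tue Jul 3 2029

Gaps: 4, 5, 6, 7, 8, 9 days — each gap is 1 larger than the previous one.
Next gap: 10 days. Fri May 4 2029 + 10 days = Mon May 14 2029.
Next gap: 11 days. Mon May 14 2029 + 11 days = Fri May 25 2029.
Next gap: 12 days. Fri May 25 2029 + 12 days = Wed Jun 6 2029.
Next gap: 13 days. Wed Jun 6 2029 + 13 days = Tue Jun 19 2029.
Next gap: 14 days. Tue Jun 19 2029 + 14 days = Tue Jul 3 2029.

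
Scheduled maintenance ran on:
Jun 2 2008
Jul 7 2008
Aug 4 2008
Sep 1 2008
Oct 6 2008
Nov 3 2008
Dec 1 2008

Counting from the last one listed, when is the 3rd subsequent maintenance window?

Gaps: 35, 28, 28, 35, 28, 28 days — a mix of 28 and 35. Every date is a Monday.
Each is the 1st Monday of its month.
1st Monday of January 2009: Jan 5 2009.
1st Monday of February 2009: Feb 2 2009.
1st Monday of March 2009: Mar 2 2009.

Mar 2 2009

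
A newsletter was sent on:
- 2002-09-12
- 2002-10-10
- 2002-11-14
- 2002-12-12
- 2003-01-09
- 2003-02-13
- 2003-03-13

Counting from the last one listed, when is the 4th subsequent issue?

2003-07-10

Gaps: 28, 35, 28, 28, 35, 28 days — a mix of 28 and 35. Every date is a Thursday.
Each is the 2nd Thursday of its month.
April 2003 — 2nd Thursday is 2003-04-10.
2nd Thursday of May 2003: 2003-05-08.
2nd Thursday of June 2003: 2003-06-12.
July 2003 — 2nd Thursday is 2003-07-10.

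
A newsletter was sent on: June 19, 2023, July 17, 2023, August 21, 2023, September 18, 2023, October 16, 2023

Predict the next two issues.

November 20, 2023; December 18, 2023

All dates are Mondays, 28, 35, 28, 28 days apart.
Specifically, the 3rd Monday of each month.
3rd Monday of November 2023: November 20, 2023.
3rd Monday of December 2023: December 18, 2023.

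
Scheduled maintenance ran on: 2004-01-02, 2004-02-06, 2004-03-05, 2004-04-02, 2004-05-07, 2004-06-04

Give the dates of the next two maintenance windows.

2004-07-02, 2004-08-06

All dates are Fridays, 35, 28, 28, 35, 28 days apart.
Specifically, the 1st Friday of each month.
July 2004 — 1st Friday is 2004-07-02.
August 2004 — 1st Friday is 2004-08-06.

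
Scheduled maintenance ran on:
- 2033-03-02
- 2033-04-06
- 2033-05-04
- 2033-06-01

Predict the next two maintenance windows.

2033-07-06, 2033-08-03

All dates are Wednesdays, 35, 28, 28 days apart.
Specifically, the 1st Wednesday of each month.
July 2033 — 1st Wednesday is 2033-07-06.
August 2033 — 1st Wednesday is 2033-08-03.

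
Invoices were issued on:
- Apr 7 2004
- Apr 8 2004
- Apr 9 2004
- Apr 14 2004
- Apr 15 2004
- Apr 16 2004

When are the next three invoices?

The gap pattern 1, 1, 5, 1, 1 repeats every 3 events.
These are the Wednesdays, Thursdays and Fridays of each week.
The following Wednesday is Apr 21 2004.
Next Thursday: Apr 22 2004.
Next Friday: Apr 23 2004.

Apr 21 2004, Apr 22 2004, Apr 23 2004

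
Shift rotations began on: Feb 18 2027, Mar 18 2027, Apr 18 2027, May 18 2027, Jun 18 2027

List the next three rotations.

Jul 18 2027, Aug 18 2027, Sep 18 2027

The day-of-month is always 18 (28, 31, 30, 31 days between events).
So this recurs on the 18th of each month.
July 2027: Jul 18 2027.
Next: August 2027 → Aug 18 2027.
Next: September 2027 → Sep 18 2027.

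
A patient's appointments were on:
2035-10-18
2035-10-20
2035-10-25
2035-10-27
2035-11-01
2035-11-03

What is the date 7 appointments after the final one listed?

2035-11-29

Every event lands on a Thursday or Saturday (gaps cycle 2, 5, 2, 5, 2).
So the schedule is: every Thursday and Saturday.
The following Thursday is 2035-11-08.
Next Saturday: 2035-11-10.
The following Thursday is 2035-11-15.
Next Saturday: 2035-11-17.
Next Thursday: 2035-11-22.
The following Saturday is 2035-11-24.
The following Thursday is 2035-11-29.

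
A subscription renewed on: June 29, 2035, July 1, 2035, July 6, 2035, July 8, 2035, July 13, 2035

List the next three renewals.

Gaps: 2, 5, 2, 5 days — not constant, but cyclic with period 2.
The events fall on every Friday and Sunday.
The following Sunday is July 15, 2035.
The following Friday is July 20, 2035.
The following Sunday is July 22, 2035.

July 15, 2035; July 20, 2035; July 22, 2035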